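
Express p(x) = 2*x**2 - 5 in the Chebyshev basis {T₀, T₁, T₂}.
(-4)T₀ + T₂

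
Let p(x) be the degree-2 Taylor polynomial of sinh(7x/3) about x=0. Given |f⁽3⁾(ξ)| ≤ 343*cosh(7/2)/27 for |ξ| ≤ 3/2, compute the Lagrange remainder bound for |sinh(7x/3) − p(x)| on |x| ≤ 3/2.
343*cosh(7/2)/48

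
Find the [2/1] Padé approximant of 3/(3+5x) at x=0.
1/(5*x/3 + 1)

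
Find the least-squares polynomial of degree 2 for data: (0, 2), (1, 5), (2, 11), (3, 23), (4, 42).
17/7 + (-37/35)x + (19/7)x²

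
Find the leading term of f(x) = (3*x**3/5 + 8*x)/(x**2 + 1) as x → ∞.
3*x/5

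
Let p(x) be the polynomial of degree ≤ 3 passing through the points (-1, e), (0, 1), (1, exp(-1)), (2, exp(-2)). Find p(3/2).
((-5 + e)*exp(2) + 5 + 15*e)*exp(-2)/16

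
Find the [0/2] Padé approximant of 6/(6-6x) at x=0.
1/(1 - x)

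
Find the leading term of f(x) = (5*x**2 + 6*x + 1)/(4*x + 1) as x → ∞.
5*x/4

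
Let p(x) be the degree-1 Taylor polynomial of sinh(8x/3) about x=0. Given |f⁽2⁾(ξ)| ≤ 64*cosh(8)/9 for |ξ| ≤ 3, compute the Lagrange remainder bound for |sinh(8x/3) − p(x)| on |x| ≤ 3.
32*cosh(8)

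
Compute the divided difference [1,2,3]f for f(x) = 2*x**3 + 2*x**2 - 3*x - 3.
14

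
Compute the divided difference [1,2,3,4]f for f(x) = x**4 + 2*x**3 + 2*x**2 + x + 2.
12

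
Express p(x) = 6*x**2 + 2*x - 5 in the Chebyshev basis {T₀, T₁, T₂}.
(-2)T₀ + (2)T₁ + (3)T₂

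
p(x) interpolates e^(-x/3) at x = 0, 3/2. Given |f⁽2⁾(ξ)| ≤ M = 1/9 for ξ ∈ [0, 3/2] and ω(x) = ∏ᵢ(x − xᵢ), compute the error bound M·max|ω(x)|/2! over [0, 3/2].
1/32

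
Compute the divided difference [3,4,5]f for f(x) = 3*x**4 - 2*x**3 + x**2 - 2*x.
268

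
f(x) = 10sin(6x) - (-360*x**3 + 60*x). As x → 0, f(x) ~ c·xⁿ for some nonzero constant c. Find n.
5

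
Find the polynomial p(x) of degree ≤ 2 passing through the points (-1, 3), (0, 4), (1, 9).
2*x**2 + 3*x + 4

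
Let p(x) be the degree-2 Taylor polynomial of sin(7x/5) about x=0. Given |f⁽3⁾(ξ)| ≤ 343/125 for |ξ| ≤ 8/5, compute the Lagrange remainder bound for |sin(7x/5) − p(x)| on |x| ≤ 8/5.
87808/46875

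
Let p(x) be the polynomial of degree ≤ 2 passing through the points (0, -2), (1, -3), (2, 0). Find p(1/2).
-3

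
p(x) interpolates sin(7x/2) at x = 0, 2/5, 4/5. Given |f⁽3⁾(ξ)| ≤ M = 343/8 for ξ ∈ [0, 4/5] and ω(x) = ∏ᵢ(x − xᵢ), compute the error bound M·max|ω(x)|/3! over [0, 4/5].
343*sqrt(3)/3375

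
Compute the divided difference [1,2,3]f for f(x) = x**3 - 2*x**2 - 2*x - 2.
4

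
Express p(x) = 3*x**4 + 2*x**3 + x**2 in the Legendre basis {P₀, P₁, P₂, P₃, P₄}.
(14/15)P₀ + (6/5)P₁ + (50/21)P₂ + (4/5)P₃ + (24/35)P₄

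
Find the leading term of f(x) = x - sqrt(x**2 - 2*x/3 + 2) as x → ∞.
1/3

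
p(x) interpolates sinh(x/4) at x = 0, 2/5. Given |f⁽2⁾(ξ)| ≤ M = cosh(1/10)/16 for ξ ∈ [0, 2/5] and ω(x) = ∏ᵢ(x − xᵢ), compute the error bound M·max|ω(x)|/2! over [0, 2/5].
cosh(1/10)/800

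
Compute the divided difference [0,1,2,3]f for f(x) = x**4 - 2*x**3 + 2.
4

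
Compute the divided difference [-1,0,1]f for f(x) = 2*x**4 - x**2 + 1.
1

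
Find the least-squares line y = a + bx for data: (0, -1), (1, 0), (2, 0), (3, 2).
a = -11/10, b = 9/10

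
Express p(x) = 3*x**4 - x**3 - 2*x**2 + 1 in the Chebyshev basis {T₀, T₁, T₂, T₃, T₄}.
(9/8)T₀ + (-3/4)T₁ + (1/2)T₂ + (-1/4)T₃ + (3/8)T₄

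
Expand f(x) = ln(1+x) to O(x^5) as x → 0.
x - x**2/2 + x**3/3 - x**4/4 + O(x**5)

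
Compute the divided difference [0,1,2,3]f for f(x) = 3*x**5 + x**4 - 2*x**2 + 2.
81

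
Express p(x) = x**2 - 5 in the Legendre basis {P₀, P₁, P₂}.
(-14/3)P₀ + (2/3)P₂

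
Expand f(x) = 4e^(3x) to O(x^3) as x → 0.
4 + 12*x + 18*x**2 + O(x**3)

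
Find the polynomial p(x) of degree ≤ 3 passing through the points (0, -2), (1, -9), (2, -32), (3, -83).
-2*x**3 - 2*x**2 - 3*x - 2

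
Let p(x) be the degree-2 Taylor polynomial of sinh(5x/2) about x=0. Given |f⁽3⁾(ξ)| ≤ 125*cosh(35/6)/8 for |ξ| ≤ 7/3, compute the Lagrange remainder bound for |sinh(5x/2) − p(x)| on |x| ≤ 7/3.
42875*cosh(35/6)/1296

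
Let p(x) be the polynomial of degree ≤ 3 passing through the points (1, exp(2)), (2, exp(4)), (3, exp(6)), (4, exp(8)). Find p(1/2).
(-5*exp(6) - 35*exp(2) + 35 + 21*exp(4))*exp(2)/16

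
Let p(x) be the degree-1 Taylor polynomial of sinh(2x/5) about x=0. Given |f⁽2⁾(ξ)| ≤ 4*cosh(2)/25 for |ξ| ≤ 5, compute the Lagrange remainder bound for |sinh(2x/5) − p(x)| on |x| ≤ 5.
2*cosh(2)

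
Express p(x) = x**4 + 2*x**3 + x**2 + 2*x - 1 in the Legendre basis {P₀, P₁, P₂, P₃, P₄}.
(-7/15)P₀ + (16/5)P₁ + (26/21)P₂ + (4/5)P₃ + (8/35)P₄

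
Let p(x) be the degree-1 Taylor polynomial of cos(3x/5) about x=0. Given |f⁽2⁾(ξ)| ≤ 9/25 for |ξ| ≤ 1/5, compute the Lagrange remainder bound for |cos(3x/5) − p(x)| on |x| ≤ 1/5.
9/1250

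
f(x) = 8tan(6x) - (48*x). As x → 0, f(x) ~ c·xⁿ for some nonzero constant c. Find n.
3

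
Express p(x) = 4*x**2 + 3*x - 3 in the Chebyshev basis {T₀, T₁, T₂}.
-T₀ + (3)T₁ + (2)T₂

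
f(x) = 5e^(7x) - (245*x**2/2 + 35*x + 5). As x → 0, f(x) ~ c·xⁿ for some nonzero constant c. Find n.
3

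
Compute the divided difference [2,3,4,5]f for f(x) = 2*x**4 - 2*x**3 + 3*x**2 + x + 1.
26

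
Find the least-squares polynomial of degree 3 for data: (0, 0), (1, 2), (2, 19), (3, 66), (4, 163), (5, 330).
-25/126 + (1927/756)x + (-355/126)x² + (335/108)x³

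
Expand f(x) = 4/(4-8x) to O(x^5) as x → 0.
1 + 2*x + 4*x**2 + 8*x**3 + 16*x**4 + O(x**5)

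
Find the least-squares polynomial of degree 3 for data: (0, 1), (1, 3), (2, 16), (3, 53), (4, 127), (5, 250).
65/63 + (95/189)x + (-187/252)x² + (229/108)x³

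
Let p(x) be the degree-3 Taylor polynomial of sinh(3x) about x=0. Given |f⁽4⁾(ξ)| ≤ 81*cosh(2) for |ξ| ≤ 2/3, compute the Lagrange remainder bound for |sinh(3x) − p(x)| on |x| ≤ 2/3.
2*cosh(2)/3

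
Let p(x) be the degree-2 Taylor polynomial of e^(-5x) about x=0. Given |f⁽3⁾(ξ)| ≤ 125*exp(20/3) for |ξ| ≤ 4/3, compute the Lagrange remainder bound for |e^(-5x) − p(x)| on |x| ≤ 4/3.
4000*exp(20/3)/81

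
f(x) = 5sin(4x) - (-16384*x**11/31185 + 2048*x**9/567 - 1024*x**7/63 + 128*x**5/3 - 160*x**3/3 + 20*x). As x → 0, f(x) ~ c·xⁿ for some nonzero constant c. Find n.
13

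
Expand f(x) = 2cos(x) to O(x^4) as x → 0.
2 - x**2 + O(x**4)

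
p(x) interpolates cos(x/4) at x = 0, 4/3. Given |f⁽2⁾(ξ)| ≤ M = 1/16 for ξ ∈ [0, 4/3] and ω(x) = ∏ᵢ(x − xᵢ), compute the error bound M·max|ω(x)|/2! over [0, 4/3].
1/72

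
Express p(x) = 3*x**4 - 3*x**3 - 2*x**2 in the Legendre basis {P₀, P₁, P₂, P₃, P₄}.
(-1/15)P₀ + (-9/5)P₁ + (8/21)P₂ + (-6/5)P₃ + (24/35)P₄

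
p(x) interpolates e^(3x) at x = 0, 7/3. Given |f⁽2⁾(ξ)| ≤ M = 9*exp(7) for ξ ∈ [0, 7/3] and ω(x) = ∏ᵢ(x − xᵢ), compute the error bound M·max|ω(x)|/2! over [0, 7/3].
49*exp(7)/8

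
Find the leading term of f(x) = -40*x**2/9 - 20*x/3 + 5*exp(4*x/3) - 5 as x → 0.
160*x**3/81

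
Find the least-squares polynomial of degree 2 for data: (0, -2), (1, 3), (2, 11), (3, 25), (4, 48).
-7/5 + (1/5)x + (3)x²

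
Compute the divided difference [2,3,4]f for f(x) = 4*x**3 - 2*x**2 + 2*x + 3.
34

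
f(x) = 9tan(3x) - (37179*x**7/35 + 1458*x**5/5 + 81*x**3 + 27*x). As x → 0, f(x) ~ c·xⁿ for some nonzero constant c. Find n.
9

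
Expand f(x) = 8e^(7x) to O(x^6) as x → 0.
8 + 56*x + 196*x**2 + 1372*x**3/3 + 2401*x**4/3 + 16807*x**5/15 + O(x**6)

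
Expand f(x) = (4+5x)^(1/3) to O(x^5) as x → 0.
2**(2/3) + 5*2**(2/3)*x/12 - 25*2**(2/3)*x**2/144 + 625*2**(2/3)*x**3/5184 - 3125*2**(2/3)*x**4/31104 + O(x**5)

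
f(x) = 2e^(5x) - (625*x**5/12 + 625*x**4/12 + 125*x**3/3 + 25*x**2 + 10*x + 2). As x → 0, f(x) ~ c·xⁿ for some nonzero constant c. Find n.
6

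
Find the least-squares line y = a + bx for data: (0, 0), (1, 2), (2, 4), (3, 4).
a = 2/5, b = 7/5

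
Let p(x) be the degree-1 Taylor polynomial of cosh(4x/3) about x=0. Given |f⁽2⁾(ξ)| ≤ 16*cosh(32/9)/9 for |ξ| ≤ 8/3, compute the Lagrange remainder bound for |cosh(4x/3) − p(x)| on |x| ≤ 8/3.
512*cosh(32/9)/81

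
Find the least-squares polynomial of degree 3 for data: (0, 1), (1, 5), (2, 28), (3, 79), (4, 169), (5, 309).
58/63 + (-242/189)x + (244/63)x² + (47/27)x³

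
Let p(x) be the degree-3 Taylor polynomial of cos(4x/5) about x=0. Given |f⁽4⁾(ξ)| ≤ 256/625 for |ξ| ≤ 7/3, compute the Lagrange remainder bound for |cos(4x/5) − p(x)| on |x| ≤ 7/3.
76832/151875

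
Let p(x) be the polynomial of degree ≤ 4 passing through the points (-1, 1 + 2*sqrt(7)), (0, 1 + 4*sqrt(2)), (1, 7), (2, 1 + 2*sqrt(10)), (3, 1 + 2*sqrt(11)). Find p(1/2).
-5*sqrt(10)/16 - 5*sqrt(7)/64 + 3*sqrt(11)/64 + 15*sqrt(2)/8 + 167/32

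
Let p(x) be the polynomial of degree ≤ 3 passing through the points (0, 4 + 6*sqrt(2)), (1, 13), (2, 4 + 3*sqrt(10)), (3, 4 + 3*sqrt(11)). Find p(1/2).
-15*sqrt(10)/16 + 3*sqrt(11)/16 + 15*sqrt(2)/8 + 199/16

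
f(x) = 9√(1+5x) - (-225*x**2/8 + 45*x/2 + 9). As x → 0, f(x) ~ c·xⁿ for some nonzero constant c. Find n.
3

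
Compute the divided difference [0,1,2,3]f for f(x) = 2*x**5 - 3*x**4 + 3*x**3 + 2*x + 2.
35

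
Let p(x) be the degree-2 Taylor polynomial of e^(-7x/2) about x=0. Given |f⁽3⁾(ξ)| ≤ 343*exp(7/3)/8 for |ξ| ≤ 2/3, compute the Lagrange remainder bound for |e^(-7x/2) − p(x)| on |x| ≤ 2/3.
343*exp(7/3)/162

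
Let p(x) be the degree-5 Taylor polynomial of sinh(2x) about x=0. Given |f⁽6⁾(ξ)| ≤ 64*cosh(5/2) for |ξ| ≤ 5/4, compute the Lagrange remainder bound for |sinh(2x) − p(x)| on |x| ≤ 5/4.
3125*cosh(5/2)/9216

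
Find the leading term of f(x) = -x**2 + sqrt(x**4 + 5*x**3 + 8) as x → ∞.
5*x/2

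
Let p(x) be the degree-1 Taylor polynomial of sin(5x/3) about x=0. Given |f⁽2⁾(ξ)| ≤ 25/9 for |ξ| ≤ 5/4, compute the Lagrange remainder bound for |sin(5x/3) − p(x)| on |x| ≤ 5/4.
625/288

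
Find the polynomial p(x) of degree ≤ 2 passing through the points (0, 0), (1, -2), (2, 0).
2*x**2 - 4*x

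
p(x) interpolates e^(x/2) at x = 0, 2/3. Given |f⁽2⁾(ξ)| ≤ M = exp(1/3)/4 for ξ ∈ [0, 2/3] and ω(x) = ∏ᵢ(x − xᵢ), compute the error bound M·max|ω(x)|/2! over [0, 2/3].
exp(1/3)/72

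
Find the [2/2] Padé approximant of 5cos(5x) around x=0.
(5 - 625*x**2/12)/(25*x**2/12 + 1)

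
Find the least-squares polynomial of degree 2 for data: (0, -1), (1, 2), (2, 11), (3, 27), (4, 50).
-31/35 + (-51/70)x + (47/14)x²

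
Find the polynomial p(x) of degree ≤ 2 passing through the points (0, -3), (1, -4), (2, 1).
3*x**2 - 4*x - 3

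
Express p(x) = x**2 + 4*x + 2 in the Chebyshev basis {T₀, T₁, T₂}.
(5/2)T₀ + (4)T₁ + (1/2)T₂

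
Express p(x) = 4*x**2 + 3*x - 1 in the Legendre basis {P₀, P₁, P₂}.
(1/3)P₀ + (3)P₁ + (8/3)P₂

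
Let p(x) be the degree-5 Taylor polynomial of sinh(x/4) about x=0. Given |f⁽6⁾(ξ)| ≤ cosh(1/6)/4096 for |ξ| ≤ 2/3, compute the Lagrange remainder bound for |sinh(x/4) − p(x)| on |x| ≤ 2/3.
cosh(1/6)/33592320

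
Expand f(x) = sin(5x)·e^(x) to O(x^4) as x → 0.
5*x + 5*x**2 - 55*x**3/3 + O(x**4)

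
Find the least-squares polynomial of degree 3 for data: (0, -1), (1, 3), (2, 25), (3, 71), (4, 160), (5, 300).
-7/6 + (325/252)x + (127/84)x² + (37/18)x³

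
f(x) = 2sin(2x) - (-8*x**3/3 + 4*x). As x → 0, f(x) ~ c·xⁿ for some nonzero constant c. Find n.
5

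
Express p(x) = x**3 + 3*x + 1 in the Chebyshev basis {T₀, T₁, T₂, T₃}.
T₀ + (15/4)T₁ + (1/4)T₃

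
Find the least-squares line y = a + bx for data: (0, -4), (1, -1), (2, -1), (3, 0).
a = -33/10, b = 6/5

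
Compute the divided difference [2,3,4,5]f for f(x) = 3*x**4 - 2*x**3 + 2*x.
40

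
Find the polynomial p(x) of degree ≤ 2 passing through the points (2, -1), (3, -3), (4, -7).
-x**2 + 3*x - 3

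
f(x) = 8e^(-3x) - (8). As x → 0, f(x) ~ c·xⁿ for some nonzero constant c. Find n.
1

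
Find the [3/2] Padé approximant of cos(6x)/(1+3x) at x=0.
(36*x**3 - 12*x**2 - 3*x + 1)/(1 - 3*x**2)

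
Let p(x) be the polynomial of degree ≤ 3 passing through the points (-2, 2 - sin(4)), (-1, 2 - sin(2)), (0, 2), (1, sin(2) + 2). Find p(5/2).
-15*sin(2)/8 + 35*sin(4)/16 + 2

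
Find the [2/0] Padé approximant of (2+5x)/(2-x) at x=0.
3*x**2/2 + 3*x + 1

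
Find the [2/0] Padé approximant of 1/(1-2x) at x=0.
4*x**2 + 2*x + 1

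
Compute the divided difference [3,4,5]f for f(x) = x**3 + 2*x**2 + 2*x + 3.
14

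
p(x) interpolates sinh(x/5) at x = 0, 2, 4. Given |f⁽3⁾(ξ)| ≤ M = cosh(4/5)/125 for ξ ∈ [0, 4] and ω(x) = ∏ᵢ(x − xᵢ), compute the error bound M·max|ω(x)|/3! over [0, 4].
8*sqrt(3)*cosh(4/5)/3375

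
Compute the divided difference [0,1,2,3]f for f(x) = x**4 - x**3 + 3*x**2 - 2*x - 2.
5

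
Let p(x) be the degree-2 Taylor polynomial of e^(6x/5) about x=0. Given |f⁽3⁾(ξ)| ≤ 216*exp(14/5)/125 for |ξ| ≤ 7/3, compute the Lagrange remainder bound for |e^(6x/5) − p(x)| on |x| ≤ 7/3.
1372*exp(14/5)/375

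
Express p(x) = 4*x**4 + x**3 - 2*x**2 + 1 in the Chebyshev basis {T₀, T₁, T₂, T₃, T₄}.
(3/2)T₀ + (3/4)T₁ + T₂ + (1/4)T₃ + (1/2)T₄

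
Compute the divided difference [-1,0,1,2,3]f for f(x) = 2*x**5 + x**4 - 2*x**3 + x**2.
11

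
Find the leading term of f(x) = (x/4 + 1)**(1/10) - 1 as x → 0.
x/40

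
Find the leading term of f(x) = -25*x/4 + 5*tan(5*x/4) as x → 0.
625*x**3/192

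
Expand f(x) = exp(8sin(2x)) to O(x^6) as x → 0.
1 + 16*x + 128*x**2 + 672*x**3 + 2560*x**4 + 110624*x**5/15 + O(x**6)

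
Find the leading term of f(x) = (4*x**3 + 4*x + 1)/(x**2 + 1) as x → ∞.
4*x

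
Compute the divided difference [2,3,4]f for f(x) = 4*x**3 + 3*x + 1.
36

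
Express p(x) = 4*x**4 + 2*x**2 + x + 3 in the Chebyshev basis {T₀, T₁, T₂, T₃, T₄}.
(11/2)T₀ + T₁ + (3)T₂ + (1/2)T₄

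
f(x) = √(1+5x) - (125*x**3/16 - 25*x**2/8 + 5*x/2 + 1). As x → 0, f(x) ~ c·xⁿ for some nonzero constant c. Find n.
4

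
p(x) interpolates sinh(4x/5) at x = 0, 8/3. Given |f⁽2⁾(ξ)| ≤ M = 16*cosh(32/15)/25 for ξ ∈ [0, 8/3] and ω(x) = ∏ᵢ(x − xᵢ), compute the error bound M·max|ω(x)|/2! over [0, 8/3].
128*cosh(32/15)/225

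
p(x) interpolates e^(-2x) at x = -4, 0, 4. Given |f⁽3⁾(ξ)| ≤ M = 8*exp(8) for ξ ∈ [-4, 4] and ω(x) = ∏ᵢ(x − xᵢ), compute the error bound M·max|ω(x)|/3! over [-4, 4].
512*sqrt(3)*exp(8)/27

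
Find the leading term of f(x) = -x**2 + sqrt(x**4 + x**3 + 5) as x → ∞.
x/2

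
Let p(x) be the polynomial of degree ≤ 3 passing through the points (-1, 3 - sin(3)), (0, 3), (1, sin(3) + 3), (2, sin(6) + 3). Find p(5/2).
35*sin(6)/16 - 15*sin(3)/8 + 3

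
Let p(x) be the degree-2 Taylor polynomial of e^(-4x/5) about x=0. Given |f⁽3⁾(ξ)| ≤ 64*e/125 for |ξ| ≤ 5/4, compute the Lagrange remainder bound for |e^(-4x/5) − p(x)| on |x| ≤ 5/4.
e/6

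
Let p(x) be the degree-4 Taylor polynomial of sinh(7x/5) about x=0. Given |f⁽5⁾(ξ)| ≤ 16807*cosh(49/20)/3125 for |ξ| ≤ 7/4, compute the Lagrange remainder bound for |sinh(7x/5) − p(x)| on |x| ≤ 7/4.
282475249*cosh(49/20)/384000000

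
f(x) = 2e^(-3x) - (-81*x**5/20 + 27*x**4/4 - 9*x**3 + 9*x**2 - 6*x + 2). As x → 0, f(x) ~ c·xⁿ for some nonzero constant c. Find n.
6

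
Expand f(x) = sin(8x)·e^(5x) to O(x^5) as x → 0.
8*x + 40*x**2 + 44*x**3/3 - 260*x**4 + O(x**5)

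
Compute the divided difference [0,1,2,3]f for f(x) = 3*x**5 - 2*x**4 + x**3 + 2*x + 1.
64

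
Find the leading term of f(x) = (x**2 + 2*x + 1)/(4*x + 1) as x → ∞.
x/4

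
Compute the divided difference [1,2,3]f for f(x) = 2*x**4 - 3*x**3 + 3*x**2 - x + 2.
35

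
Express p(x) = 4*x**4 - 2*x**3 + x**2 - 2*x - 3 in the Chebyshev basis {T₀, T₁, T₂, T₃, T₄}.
-T₀ + (-7/2)T₁ + (5/2)T₂ + (-1/2)T₃ + (1/2)T₄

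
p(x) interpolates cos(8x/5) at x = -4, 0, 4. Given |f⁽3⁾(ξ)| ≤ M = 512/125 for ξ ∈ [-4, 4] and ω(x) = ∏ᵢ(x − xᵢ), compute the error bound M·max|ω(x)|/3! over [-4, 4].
32768*sqrt(3)/3375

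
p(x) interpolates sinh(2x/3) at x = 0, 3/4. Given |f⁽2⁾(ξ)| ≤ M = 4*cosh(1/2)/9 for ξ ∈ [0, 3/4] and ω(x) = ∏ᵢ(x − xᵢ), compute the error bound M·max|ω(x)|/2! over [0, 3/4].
cosh(1/2)/32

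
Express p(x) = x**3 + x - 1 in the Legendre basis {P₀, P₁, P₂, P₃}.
-P₀ + (8/5)P₁ + (2/5)P₃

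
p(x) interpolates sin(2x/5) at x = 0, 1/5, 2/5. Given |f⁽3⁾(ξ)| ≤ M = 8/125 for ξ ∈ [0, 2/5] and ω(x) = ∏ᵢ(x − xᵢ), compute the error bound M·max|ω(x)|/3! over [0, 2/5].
8*sqrt(3)/421875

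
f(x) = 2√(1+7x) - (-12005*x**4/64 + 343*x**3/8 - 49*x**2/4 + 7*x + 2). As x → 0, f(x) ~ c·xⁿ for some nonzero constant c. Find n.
5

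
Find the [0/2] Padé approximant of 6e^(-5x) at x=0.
6/(25*x**2/2 + 5*x + 1)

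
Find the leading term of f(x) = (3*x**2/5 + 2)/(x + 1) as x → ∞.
3*x/5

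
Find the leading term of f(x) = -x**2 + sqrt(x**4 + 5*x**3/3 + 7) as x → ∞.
5*x/6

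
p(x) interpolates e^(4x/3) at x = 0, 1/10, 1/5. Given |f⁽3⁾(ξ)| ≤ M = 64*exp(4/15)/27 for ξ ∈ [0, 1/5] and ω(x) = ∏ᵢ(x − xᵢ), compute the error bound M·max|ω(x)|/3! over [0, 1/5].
8*sqrt(3)*exp(4/15)/91125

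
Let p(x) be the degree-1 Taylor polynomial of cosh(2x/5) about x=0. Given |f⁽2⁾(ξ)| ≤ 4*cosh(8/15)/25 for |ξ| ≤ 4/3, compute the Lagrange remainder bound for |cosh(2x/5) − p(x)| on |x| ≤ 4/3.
32*cosh(8/15)/225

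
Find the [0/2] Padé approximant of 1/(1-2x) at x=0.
1/(1 - 2*x)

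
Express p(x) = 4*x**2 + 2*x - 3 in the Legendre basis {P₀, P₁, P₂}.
(-5/3)P₀ + (2)P₁ + (8/3)P₂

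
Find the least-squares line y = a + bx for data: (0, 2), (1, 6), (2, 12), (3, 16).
a = 9/5, b = 24/5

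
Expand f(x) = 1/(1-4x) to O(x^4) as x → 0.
1 + 4*x + 16*x**2 + 64*x**3 + O(x**4)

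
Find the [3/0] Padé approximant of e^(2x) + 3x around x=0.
4*x**3/3 + 2*x**2 + 5*x + 1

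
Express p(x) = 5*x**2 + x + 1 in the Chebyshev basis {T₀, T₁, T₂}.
(7/2)T₀ + T₁ + (5/2)T₂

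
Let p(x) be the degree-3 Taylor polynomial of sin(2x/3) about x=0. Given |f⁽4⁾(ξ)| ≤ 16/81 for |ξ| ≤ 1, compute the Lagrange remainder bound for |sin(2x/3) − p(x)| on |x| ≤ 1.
2/243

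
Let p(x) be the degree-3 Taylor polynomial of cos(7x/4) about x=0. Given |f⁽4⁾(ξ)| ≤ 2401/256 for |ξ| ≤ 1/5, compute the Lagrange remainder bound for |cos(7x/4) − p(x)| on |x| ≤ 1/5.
2401/3840000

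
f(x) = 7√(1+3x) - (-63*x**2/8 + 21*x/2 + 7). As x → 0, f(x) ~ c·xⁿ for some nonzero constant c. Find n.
3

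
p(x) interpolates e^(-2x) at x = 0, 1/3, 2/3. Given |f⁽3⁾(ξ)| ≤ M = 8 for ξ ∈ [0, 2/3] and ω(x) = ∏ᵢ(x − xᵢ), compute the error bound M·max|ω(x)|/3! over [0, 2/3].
8*sqrt(3)/729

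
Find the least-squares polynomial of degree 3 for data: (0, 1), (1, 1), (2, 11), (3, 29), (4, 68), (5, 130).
95/126 + (-17/108)x + (97/252)x² + (26/27)x³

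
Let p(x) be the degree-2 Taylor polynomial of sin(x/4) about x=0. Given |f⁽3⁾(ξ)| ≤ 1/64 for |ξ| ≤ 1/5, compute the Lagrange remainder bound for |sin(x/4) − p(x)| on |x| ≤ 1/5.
1/48000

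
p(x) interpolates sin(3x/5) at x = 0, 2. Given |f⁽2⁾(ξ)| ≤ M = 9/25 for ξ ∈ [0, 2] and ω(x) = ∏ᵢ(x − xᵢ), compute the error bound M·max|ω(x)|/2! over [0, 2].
9/50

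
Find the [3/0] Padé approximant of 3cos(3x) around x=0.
3 - 27*x**2/2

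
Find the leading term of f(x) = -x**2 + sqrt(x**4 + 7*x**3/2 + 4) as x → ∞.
7*x/4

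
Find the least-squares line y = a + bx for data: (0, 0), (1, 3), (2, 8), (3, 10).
a = 0, b = 7/2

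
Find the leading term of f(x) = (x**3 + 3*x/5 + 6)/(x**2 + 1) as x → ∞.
x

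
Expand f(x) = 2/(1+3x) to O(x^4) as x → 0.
2 - 6*x + 18*x**2 - 54*x**3 + O(x**4)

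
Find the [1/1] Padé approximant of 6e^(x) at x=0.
(3*x + 6)/(1 - x/2)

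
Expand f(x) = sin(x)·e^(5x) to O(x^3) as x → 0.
x + 5*x**2 + O(x**3)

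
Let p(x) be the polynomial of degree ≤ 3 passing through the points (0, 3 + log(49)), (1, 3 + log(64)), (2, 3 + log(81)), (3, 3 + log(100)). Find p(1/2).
3 + log(32*5**(1/8)*6**(3/4)*7**(5/8)/9)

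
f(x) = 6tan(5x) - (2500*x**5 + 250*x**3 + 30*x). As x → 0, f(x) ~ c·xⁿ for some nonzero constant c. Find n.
7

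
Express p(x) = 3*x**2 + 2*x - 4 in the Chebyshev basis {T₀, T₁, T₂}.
(-5/2)T₀ + (2)T₁ + (3/2)T₂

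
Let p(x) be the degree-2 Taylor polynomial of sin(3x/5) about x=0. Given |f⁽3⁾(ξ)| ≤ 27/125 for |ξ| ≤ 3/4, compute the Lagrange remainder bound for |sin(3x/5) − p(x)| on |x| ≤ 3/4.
243/16000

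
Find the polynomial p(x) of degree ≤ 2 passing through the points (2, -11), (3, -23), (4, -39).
-2*x**2 - 2*x + 1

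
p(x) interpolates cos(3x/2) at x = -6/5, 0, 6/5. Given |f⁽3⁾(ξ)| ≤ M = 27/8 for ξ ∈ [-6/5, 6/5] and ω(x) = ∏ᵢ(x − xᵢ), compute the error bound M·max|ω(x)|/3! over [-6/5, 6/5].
27*sqrt(3)/125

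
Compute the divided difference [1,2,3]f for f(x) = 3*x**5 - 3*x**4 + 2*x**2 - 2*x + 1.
197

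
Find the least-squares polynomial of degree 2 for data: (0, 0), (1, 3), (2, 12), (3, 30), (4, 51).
-6/35 + (3/70)x + (45/14)x²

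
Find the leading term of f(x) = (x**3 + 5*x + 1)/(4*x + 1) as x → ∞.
x**2/4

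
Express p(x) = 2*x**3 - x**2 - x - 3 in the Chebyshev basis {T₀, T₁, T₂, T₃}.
(-7/2)T₀ + (1/2)T₁ + (-1/2)T₂ + (1/2)T₃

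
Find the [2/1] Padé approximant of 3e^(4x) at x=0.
(8*x**2 + 8*x + 3)/(1 - 4*x/3)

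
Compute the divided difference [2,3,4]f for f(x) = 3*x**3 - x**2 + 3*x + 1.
26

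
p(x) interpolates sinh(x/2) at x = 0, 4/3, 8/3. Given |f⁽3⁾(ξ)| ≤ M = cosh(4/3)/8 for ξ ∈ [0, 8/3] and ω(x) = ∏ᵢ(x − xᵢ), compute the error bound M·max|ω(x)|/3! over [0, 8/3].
8*sqrt(3)*cosh(4/3)/729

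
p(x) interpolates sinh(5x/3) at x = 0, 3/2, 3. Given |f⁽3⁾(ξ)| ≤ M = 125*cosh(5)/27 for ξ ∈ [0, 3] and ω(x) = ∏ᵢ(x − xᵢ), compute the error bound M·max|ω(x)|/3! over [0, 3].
125*sqrt(3)*cosh(5)/216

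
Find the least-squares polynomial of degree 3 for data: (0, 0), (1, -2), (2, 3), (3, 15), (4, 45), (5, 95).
-19/126 + (-191/108)x + (-95/252)x² + (49/54)x³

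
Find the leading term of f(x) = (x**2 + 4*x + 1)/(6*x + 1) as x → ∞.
x/6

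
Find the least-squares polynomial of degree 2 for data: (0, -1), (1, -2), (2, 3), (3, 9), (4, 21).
-8/7 + (-31/14)x + (27/14)x²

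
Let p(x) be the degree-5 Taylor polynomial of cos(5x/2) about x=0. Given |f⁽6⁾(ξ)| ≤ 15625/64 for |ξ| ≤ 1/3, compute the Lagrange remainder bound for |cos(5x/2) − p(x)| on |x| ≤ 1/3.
3125/6718464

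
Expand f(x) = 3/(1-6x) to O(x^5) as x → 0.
3 + 18*x + 108*x**2 + 648*x**3 + 3888*x**4 + O(x**5)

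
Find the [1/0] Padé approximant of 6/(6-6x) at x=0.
x + 1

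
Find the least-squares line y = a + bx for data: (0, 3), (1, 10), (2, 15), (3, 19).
a = 19/5, b = 53/10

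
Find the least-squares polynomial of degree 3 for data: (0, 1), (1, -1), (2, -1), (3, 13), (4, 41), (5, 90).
79/63 + (-1513/378)x + (-11/252)x² + (95/108)x³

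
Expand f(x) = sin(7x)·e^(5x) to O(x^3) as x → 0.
7*x + 35*x**2 + O(x**3)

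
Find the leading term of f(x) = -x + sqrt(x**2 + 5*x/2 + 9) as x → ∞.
5/4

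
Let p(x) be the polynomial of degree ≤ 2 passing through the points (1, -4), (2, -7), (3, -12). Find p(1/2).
-13/4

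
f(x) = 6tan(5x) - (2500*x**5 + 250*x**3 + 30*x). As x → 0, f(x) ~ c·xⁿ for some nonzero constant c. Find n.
7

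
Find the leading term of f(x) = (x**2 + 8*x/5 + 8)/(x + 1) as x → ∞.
x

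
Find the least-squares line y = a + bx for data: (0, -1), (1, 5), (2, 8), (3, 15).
a = -9/10, b = 51/10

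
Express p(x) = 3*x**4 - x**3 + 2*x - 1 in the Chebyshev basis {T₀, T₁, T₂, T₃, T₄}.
(1/8)T₀ + (5/4)T₁ + (3/2)T₂ + (-1/4)T₃ + (3/8)T₄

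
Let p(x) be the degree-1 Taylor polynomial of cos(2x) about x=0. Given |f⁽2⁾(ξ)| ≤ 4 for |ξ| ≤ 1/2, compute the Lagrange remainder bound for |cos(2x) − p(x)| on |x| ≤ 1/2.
1/2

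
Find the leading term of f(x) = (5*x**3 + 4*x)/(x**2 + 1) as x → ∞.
5*x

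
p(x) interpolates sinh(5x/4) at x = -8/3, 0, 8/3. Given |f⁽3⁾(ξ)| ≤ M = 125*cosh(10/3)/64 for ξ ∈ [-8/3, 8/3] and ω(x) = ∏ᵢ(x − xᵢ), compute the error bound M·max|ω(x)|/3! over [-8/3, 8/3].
1000*sqrt(3)*cosh(10/3)/729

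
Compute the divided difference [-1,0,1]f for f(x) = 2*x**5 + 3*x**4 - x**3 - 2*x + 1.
3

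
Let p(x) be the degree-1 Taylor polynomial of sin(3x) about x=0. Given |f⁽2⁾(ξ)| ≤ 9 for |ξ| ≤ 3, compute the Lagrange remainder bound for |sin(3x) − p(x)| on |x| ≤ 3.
81/2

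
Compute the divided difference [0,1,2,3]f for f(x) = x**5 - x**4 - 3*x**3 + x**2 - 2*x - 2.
16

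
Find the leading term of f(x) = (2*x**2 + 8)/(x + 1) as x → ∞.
2*x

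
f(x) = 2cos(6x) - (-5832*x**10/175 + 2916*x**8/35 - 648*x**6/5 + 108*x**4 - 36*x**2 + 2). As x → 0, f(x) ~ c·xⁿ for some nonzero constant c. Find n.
12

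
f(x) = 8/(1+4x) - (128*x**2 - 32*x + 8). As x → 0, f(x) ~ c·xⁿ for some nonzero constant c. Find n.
3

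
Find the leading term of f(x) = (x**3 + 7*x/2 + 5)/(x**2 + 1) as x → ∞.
x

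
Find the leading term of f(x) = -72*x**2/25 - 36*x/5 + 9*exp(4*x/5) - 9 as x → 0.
96*x**3/125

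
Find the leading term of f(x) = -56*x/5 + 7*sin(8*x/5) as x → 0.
-1792*x**3/375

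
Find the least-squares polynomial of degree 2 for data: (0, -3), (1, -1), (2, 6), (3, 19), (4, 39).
-14/5 + (-8/5)x + (3)x²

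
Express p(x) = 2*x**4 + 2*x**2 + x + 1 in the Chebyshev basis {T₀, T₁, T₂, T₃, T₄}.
(11/4)T₀ + T₁ + (2)T₂ + (1/4)T₄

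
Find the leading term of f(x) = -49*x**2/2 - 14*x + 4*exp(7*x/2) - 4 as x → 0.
343*x**3/12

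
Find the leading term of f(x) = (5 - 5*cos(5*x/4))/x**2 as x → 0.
125/32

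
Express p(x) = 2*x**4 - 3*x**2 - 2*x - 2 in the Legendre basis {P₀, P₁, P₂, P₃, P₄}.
(-13/5)P₀ + (-2)P₁ + (-6/7)P₂ + (16/35)P₄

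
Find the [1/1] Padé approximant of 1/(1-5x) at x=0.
1/(1 - 5*x)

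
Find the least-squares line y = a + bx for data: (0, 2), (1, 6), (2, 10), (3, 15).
a = 9/5, b = 43/10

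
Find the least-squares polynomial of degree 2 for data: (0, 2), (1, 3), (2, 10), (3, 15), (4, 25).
59/35 + (43/35)x + (8/7)x²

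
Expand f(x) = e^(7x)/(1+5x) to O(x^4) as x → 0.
1 + 2*x + 29*x**2/2 - 46*x**3/3 + O(x**4)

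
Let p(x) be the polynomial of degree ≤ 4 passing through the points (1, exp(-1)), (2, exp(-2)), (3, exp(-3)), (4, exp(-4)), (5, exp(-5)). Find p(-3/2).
(-8580*exp(3) - 5460*e + 1155 + 10010*exp(2) + 3003*exp(4))*exp(-5)/128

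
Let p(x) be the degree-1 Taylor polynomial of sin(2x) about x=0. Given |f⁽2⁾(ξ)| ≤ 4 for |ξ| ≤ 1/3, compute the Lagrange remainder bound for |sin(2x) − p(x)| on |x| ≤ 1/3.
2/9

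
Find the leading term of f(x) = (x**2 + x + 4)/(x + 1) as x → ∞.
x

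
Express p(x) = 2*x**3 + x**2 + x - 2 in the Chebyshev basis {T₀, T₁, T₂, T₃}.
(-3/2)T₀ + (5/2)T₁ + (1/2)T₂ + (1/2)T₃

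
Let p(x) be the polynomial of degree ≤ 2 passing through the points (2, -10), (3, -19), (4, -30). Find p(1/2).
-1/4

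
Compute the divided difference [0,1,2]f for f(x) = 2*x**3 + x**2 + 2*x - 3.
7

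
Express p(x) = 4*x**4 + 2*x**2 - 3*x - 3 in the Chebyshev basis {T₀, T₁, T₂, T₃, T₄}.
(-1/2)T₀ + (-3)T₁ + (3)T₂ + (1/2)T₄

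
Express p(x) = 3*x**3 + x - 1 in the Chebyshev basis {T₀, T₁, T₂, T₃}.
-T₀ + (13/4)T₁ + (3/4)T₃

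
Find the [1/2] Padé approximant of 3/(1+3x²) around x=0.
3/(3*x**2 + 1)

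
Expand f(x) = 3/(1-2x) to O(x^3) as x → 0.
3 + 6*x + 12*x**2 + O(x**3)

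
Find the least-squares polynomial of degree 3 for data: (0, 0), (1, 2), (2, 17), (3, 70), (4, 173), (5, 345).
37/126 + (-1345/756)x + (-121/252)x² + (79/27)x³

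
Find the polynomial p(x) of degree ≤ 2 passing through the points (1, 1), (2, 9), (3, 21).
2*x**2 + 2*x - 3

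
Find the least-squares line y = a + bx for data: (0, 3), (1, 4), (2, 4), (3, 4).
a = 33/10, b = 3/10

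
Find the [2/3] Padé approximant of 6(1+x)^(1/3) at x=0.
(7*x**2/3 + 8*x + 6)/(-x**3/162 + x**2/6 + x + 1)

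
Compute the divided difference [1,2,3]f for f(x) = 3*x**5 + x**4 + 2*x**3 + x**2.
308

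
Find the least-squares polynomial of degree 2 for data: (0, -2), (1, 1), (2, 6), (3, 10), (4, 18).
-67/35 + (163/70)x + (9/14)x²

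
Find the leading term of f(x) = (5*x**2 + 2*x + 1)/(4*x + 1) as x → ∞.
5*x/4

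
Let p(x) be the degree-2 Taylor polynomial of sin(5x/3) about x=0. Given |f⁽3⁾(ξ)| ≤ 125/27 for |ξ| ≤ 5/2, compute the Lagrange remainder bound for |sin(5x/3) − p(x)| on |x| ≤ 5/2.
15625/1296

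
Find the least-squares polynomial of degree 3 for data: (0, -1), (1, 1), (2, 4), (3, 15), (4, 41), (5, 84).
-53/63 + (412/189)x + (-431/252)x² + (101/108)x³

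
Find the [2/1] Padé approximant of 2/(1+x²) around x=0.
2 - 2*x**2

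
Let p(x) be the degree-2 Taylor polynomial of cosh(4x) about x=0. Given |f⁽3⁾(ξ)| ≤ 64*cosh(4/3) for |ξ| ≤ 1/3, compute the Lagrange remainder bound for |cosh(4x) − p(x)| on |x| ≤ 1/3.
32*cosh(4/3)/81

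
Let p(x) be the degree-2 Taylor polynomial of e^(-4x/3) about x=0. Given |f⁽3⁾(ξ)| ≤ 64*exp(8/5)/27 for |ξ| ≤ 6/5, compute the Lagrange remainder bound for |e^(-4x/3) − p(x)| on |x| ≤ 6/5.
256*exp(8/5)/375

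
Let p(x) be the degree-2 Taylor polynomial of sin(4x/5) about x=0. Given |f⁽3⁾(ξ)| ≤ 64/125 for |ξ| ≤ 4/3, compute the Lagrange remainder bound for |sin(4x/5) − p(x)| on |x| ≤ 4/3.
2048/10125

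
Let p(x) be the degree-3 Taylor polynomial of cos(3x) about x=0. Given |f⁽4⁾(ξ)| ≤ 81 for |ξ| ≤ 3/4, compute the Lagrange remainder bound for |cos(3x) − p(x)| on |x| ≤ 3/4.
2187/2048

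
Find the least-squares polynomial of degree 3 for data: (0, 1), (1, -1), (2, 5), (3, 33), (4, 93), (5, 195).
73/63 + (-713/189)x + (-47/63)x² + (50/27)x³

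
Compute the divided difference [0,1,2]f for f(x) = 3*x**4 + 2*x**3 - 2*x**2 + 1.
25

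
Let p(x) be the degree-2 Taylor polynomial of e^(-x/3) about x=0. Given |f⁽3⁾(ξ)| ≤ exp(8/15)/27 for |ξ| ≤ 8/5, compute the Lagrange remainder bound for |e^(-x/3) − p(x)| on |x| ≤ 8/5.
256*exp(8/15)/10125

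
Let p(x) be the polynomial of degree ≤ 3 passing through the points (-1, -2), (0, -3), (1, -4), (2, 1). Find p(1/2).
-31/8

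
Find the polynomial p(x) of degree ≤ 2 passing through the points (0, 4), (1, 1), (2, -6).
-2*x**2 - x + 4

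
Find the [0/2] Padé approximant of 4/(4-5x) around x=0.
1/(1 - 5*x/4)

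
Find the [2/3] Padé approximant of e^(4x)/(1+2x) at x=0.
(8*x**2/5 + 2*x + 1)/(32*x**3/15 - 12*x**2/5 + 1)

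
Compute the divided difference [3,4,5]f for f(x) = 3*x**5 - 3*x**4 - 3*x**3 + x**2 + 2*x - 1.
1654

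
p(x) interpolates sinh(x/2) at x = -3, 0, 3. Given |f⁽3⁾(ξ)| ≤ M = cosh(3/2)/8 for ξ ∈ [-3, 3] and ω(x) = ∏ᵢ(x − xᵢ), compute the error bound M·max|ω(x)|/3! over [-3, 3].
sqrt(3)*cosh(3/2)/8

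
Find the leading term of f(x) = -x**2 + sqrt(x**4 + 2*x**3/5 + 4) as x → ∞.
x/5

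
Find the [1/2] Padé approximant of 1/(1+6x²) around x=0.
1/(6*x**2 + 1)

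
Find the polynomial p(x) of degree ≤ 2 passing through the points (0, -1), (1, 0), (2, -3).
-2*x**2 + 3*x - 1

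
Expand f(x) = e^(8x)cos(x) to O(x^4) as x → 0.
1 + 8*x + 63*x**2/2 + 244*x**3/3 + O(x**4)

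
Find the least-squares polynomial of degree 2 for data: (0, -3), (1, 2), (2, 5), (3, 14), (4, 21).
-97/35 + (22/7)x + (5/7)x²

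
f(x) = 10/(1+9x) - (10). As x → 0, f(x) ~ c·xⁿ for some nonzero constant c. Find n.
1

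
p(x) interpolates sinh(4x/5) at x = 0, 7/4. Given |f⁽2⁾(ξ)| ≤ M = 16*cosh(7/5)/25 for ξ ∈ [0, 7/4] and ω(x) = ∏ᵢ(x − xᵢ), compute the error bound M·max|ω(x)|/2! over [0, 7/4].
49*cosh(7/5)/200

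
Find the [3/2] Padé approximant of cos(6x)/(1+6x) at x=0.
(126*x**3 - 21*x**2 - 6*x + 1)/(1 - 39*x**2)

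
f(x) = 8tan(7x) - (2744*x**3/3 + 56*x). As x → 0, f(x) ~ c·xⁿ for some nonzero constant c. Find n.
5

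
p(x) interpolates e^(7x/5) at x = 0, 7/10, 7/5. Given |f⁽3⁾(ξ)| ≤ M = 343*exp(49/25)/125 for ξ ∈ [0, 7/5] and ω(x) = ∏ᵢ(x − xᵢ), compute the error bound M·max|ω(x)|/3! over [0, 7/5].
117649*sqrt(3)*exp(49/25)/3375000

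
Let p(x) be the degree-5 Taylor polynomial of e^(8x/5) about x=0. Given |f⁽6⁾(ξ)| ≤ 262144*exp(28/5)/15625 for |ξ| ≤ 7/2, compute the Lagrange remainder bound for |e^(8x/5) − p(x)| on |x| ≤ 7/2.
30118144*exp(28/5)/703125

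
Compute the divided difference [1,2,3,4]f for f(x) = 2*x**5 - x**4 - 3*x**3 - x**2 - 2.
117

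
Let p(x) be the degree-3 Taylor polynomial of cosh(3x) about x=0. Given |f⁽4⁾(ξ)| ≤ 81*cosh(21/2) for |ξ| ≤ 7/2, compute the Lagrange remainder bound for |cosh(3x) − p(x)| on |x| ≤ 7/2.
64827*cosh(21/2)/128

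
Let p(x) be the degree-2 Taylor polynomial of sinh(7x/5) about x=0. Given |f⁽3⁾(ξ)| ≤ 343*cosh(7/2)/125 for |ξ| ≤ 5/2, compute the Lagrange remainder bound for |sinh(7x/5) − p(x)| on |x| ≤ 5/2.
343*cosh(7/2)/48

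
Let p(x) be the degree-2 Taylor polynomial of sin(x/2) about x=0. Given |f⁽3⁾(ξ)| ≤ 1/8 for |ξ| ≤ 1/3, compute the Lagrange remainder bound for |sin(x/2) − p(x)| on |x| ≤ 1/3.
1/1296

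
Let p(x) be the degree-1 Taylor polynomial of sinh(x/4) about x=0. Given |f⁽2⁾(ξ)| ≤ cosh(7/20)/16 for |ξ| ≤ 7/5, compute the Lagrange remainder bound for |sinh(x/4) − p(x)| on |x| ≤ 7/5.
49*cosh(7/20)/800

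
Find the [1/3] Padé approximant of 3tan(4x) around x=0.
12*x/(1 - 16*x**2/3)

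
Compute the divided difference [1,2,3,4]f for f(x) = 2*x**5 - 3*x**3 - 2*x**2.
127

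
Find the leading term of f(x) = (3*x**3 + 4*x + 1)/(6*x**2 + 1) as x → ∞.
x/2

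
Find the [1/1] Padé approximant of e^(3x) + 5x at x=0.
(119*x/16 + 1)/(1 - 9*x/16)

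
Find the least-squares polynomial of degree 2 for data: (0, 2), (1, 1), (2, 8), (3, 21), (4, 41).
13/7 + (-137/35)x + (24/7)x²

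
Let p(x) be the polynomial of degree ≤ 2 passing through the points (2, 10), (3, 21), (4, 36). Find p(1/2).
1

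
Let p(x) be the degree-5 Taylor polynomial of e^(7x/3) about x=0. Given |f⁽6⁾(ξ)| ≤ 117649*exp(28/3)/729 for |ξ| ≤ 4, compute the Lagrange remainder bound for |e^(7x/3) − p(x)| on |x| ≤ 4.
30118144*exp(28/3)/32805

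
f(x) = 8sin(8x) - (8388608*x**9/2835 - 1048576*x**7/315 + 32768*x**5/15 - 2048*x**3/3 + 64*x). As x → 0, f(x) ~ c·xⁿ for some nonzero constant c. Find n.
11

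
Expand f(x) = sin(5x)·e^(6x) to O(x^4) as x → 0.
5*x + 30*x**2 + 415*x**3/6 + O(x**4)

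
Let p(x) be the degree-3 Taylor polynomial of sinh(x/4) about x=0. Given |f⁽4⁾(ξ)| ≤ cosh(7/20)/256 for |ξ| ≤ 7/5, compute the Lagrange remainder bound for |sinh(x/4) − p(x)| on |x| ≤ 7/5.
2401*cosh(7/20)/3840000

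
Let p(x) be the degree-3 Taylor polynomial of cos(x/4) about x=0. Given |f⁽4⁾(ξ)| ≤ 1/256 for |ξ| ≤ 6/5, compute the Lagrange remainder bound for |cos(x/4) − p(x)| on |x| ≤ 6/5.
27/80000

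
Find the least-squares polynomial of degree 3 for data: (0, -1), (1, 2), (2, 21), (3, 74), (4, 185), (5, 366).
-6/7 + (29/42)x + (-9/7)x² + (19/6)x³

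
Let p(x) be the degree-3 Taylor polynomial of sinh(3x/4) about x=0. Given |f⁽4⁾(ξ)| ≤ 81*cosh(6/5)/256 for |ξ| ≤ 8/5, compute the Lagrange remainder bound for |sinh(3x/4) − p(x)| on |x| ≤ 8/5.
54*cosh(6/5)/625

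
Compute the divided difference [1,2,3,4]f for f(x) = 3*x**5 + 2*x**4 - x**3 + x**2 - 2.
214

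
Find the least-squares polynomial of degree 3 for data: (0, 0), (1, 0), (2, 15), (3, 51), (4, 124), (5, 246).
-17/63 + (-137/189)x + (-13/126)x² + (109/54)x³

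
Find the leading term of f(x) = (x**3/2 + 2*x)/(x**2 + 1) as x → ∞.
x/2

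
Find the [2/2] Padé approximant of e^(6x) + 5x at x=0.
(87*x**2/4 + 47*x/4 + 1)/(-9*x**2/2 + 3*x/4 + 1)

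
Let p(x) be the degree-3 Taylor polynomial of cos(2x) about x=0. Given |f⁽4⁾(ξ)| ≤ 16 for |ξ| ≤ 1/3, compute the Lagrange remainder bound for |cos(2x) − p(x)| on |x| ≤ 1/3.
2/243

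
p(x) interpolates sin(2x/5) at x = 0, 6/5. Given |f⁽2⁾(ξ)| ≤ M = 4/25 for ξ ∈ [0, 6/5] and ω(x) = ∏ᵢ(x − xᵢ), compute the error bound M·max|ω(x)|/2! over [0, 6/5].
18/625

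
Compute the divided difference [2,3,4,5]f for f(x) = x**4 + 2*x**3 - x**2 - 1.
16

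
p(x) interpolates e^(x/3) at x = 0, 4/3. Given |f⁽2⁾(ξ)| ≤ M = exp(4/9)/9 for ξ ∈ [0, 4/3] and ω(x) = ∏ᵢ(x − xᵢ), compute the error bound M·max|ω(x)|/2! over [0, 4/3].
2*exp(4/9)/81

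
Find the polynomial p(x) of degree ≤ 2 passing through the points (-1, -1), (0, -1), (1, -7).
-3*x**2 - 3*x - 1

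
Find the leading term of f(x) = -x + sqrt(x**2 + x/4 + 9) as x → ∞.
1/8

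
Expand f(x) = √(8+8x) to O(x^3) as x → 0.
2*sqrt(2) + sqrt(2)*x - sqrt(2)*x**2/4 + O(x**3)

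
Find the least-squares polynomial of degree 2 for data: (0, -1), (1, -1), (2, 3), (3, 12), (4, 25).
-34/35 + (-33/14)x + (31/14)x²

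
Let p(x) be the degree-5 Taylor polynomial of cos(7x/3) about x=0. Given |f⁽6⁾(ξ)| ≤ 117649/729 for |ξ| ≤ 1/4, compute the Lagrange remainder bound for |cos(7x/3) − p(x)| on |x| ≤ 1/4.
117649/2149908480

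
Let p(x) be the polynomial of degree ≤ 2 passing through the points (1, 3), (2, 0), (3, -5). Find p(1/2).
15/4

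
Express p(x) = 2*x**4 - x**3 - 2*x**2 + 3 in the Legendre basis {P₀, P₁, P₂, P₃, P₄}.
(41/15)P₀ + (-3/5)P₁ + (-4/21)P₂ + (-2/5)P₃ + (16/35)P₄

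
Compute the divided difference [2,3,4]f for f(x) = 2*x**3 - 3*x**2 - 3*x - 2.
15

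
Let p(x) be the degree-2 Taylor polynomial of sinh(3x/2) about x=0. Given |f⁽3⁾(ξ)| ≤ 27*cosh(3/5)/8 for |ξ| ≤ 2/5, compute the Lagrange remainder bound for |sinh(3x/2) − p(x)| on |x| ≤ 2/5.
9*cosh(3/5)/250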